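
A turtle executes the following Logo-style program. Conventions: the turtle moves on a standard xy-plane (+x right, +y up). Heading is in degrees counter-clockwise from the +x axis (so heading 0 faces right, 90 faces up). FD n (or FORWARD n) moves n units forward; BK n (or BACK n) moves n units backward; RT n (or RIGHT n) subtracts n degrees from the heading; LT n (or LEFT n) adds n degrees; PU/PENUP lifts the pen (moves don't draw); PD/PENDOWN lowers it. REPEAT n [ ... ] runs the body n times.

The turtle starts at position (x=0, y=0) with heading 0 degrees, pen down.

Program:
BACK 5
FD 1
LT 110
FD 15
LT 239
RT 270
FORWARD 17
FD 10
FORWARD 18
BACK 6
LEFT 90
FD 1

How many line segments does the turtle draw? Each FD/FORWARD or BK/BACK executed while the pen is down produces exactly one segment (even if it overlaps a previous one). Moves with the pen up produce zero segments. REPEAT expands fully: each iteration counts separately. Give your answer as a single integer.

Answer: 8

Derivation:
Executing turtle program step by step:
Start: pos=(0,0), heading=0, pen down
BK 5: (0,0) -> (-5,0) [heading=0, draw]
FD 1: (-5,0) -> (-4,0) [heading=0, draw]
LT 110: heading 0 -> 110
FD 15: (-4,0) -> (-9.13,14.095) [heading=110, draw]
LT 239: heading 110 -> 349
RT 270: heading 349 -> 79
FD 17: (-9.13,14.095) -> (-5.887,30.783) [heading=79, draw]
FD 10: (-5.887,30.783) -> (-3.978,40.599) [heading=79, draw]
FD 18: (-3.978,40.599) -> (-0.544,58.269) [heading=79, draw]
BK 6: (-0.544,58.269) -> (-1.689,52.379) [heading=79, draw]
LT 90: heading 79 -> 169
FD 1: (-1.689,52.379) -> (-2.67,52.57) [heading=169, draw]
Final: pos=(-2.67,52.57), heading=169, 8 segment(s) drawn
Segments drawn: 8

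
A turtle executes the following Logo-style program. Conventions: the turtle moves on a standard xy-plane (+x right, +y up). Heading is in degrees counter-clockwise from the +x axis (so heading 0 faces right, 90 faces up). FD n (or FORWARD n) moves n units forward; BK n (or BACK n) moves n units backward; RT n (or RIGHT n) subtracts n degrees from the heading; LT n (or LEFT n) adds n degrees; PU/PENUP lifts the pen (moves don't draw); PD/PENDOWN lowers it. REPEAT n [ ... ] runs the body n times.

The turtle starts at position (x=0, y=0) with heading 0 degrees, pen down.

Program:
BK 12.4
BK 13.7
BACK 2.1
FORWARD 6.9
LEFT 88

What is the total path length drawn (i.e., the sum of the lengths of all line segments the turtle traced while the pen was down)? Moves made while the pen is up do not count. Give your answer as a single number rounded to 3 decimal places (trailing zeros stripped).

Answer: 35.1

Derivation:
Executing turtle program step by step:
Start: pos=(0,0), heading=0, pen down
BK 12.4: (0,0) -> (-12.4,0) [heading=0, draw]
BK 13.7: (-12.4,0) -> (-26.1,0) [heading=0, draw]
BK 2.1: (-26.1,0) -> (-28.2,0) [heading=0, draw]
FD 6.9: (-28.2,0) -> (-21.3,0) [heading=0, draw]
LT 88: heading 0 -> 88
Final: pos=(-21.3,0), heading=88, 4 segment(s) drawn

Segment lengths:
  seg 1: (0,0) -> (-12.4,0), length = 12.4
  seg 2: (-12.4,0) -> (-26.1,0), length = 13.7
  seg 3: (-26.1,0) -> (-28.2,0), length = 2.1
  seg 4: (-28.2,0) -> (-21.3,0), length = 6.9
Total = 35.1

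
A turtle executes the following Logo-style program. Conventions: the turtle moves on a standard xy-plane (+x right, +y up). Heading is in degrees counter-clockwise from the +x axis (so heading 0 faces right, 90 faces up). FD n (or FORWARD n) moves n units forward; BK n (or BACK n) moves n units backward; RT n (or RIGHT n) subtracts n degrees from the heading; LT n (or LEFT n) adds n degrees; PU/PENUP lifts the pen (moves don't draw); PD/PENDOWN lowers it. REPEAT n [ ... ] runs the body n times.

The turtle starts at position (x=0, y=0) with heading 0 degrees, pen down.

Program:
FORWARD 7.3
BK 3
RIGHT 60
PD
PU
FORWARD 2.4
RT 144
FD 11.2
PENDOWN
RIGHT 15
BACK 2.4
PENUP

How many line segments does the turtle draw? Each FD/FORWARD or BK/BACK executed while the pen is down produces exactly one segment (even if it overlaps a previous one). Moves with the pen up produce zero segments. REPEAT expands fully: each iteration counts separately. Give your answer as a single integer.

Answer: 3

Derivation:
Executing turtle program step by step:
Start: pos=(0,0), heading=0, pen down
FD 7.3: (0,0) -> (7.3,0) [heading=0, draw]
BK 3: (7.3,0) -> (4.3,0) [heading=0, draw]
RT 60: heading 0 -> 300
PD: pen down
PU: pen up
FD 2.4: (4.3,0) -> (5.5,-2.078) [heading=300, move]
RT 144: heading 300 -> 156
FD 11.2: (5.5,-2.078) -> (-4.732,2.477) [heading=156, move]
PD: pen down
RT 15: heading 156 -> 141
BK 2.4: (-4.732,2.477) -> (-2.867,0.967) [heading=141, draw]
PU: pen up
Final: pos=(-2.867,0.967), heading=141, 3 segment(s) drawn
Segments drawn: 3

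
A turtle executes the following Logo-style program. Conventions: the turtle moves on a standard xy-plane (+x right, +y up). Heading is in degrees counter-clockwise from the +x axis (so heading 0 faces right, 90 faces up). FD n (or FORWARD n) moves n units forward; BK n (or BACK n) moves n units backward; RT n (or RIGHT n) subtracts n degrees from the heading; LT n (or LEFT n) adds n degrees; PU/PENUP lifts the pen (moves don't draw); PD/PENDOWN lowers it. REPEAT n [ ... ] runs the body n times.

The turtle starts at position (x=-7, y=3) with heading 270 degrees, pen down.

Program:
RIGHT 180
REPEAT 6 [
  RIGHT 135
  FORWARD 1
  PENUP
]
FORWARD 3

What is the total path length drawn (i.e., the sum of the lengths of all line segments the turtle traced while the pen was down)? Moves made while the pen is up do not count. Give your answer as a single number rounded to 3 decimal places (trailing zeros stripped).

Executing turtle program step by step:
Start: pos=(-7,3), heading=270, pen down
RT 180: heading 270 -> 90
REPEAT 6 [
  -- iteration 1/6 --
  RT 135: heading 90 -> 315
  FD 1: (-7,3) -> (-6.293,2.293) [heading=315, draw]
  PU: pen up
  -- iteration 2/6 --
  RT 135: heading 315 -> 180
  FD 1: (-6.293,2.293) -> (-7.293,2.293) [heading=180, move]
  PU: pen up
  -- iteration 3/6 --
  RT 135: heading 180 -> 45
  FD 1: (-7.293,2.293) -> (-6.586,3) [heading=45, move]
  PU: pen up
  -- iteration 4/6 --
  RT 135: heading 45 -> 270
  FD 1: (-6.586,3) -> (-6.586,2) [heading=270, move]
  PU: pen up
  -- iteration 5/6 --
  RT 135: heading 270 -> 135
  FD 1: (-6.586,2) -> (-7.293,2.707) [heading=135, move]
  PU: pen up
  -- iteration 6/6 --
  RT 135: heading 135 -> 0
  FD 1: (-7.293,2.707) -> (-6.293,2.707) [heading=0, move]
  PU: pen up
]
FD 3: (-6.293,2.707) -> (-3.293,2.707) [heading=0, move]
Final: pos=(-3.293,2.707), heading=0, 1 segment(s) drawn

Segment lengths:
  seg 1: (-7,3) -> (-6.293,2.293), length = 1
Total = 1

Answer: 1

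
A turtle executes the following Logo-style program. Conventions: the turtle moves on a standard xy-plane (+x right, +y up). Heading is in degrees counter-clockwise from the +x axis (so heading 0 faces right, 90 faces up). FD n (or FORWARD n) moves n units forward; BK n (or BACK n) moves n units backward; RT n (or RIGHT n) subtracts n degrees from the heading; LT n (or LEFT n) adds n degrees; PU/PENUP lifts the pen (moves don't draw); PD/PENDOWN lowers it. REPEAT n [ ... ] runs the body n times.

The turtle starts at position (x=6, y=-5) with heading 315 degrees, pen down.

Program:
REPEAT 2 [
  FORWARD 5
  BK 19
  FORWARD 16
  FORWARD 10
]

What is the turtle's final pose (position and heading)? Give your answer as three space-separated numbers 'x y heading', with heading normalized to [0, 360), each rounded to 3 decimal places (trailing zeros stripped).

Executing turtle program step by step:
Start: pos=(6,-5), heading=315, pen down
REPEAT 2 [
  -- iteration 1/2 --
  FD 5: (6,-5) -> (9.536,-8.536) [heading=315, draw]
  BK 19: (9.536,-8.536) -> (-3.899,4.899) [heading=315, draw]
  FD 16: (-3.899,4.899) -> (7.414,-6.414) [heading=315, draw]
  FD 10: (7.414,-6.414) -> (14.485,-13.485) [heading=315, draw]
  -- iteration 2/2 --
  FD 5: (14.485,-13.485) -> (18.021,-17.021) [heading=315, draw]
  BK 19: (18.021,-17.021) -> (4.586,-3.586) [heading=315, draw]
  FD 16: (4.586,-3.586) -> (15.899,-14.899) [heading=315, draw]
  FD 10: (15.899,-14.899) -> (22.971,-21.971) [heading=315, draw]
]
Final: pos=(22.971,-21.971), heading=315, 8 segment(s) drawn

Answer: 22.971 -21.971 315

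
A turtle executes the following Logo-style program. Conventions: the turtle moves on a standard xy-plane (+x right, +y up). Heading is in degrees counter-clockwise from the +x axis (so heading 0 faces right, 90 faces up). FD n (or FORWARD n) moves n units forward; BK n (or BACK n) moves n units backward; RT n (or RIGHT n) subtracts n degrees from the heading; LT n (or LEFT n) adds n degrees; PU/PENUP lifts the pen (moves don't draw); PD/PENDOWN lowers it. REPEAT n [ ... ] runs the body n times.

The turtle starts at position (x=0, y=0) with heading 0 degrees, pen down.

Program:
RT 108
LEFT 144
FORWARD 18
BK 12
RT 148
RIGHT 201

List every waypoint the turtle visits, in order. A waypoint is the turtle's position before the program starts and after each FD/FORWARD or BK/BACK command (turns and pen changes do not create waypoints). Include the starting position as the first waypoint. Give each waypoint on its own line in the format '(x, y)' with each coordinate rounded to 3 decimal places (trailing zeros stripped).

Executing turtle program step by step:
Start: pos=(0,0), heading=0, pen down
RT 108: heading 0 -> 252
LT 144: heading 252 -> 36
FD 18: (0,0) -> (14.562,10.58) [heading=36, draw]
BK 12: (14.562,10.58) -> (4.854,3.527) [heading=36, draw]
RT 148: heading 36 -> 248
RT 201: heading 248 -> 47
Final: pos=(4.854,3.527), heading=47, 2 segment(s) drawn
Waypoints (3 total):
(0, 0)
(14.562, 10.58)
(4.854, 3.527)

Answer: (0, 0)
(14.562, 10.58)
(4.854, 3.527)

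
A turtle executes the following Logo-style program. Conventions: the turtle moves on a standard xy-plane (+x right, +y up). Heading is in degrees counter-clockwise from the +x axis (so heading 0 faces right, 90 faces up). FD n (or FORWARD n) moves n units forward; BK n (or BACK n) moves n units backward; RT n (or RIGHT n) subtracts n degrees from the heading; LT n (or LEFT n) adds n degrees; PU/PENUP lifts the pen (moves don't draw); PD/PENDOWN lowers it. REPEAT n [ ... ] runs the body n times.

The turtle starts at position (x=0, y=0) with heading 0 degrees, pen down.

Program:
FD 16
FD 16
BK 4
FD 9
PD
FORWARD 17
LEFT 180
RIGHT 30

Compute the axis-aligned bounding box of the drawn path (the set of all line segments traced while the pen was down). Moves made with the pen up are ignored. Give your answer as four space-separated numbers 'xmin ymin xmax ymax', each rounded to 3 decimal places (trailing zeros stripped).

Executing turtle program step by step:
Start: pos=(0,0), heading=0, pen down
FD 16: (0,0) -> (16,0) [heading=0, draw]
FD 16: (16,0) -> (32,0) [heading=0, draw]
BK 4: (32,0) -> (28,0) [heading=0, draw]
FD 9: (28,0) -> (37,0) [heading=0, draw]
PD: pen down
FD 17: (37,0) -> (54,0) [heading=0, draw]
LT 180: heading 0 -> 180
RT 30: heading 180 -> 150
Final: pos=(54,0), heading=150, 5 segment(s) drawn

Segment endpoints: x in {0, 16, 28, 32, 37, 54}, y in {0}
xmin=0, ymin=0, xmax=54, ymax=0

Answer: 0 0 54 0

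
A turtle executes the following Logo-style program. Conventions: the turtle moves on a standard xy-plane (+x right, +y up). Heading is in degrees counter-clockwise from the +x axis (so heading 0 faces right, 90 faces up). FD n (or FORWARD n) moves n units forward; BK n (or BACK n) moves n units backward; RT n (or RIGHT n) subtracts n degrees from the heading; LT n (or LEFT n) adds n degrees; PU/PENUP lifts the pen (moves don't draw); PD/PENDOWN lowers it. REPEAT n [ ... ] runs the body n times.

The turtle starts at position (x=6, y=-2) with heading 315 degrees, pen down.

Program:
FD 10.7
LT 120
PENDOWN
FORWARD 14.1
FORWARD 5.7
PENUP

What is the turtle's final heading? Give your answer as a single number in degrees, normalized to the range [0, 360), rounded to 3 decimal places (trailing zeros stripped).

Answer: 75

Derivation:
Executing turtle program step by step:
Start: pos=(6,-2), heading=315, pen down
FD 10.7: (6,-2) -> (13.566,-9.566) [heading=315, draw]
LT 120: heading 315 -> 75
PD: pen down
FD 14.1: (13.566,-9.566) -> (17.215,4.054) [heading=75, draw]
FD 5.7: (17.215,4.054) -> (18.691,9.559) [heading=75, draw]
PU: pen up
Final: pos=(18.691,9.559), heading=75, 3 segment(s) drawn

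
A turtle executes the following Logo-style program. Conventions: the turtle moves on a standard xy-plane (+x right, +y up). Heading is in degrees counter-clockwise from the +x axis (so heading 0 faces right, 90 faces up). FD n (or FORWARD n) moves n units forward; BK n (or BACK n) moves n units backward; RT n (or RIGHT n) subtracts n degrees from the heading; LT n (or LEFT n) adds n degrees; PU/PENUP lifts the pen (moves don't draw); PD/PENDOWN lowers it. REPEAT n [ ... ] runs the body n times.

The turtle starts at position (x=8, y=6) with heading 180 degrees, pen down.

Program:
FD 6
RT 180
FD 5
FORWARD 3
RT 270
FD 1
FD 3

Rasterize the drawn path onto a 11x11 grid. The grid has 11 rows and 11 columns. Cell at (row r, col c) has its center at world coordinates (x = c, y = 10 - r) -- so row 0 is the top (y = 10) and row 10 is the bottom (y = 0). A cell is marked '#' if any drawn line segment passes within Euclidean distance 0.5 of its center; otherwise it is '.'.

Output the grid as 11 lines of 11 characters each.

Answer: ..........#
..........#
..........#
..........#
..#########
...........
...........
...........
...........
...........
...........

Derivation:
Segment 0: (8,6) -> (2,6)
Segment 1: (2,6) -> (7,6)
Segment 2: (7,6) -> (10,6)
Segment 3: (10,6) -> (10,7)
Segment 4: (10,7) -> (10,10)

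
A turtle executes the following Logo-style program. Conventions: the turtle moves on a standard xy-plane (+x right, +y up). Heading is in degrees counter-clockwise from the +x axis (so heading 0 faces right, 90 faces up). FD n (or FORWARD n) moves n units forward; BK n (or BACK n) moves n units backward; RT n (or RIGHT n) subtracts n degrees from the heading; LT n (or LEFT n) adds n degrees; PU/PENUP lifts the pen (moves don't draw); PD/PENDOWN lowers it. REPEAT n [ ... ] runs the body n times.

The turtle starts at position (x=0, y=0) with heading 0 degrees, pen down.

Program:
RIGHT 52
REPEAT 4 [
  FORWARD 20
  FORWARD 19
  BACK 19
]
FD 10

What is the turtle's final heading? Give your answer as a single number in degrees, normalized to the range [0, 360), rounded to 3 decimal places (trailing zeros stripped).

Answer: 308

Derivation:
Executing turtle program step by step:
Start: pos=(0,0), heading=0, pen down
RT 52: heading 0 -> 308
REPEAT 4 [
  -- iteration 1/4 --
  FD 20: (0,0) -> (12.313,-15.76) [heading=308, draw]
  FD 19: (12.313,-15.76) -> (24.011,-30.732) [heading=308, draw]
  BK 19: (24.011,-30.732) -> (12.313,-15.76) [heading=308, draw]
  -- iteration 2/4 --
  FD 20: (12.313,-15.76) -> (24.626,-31.52) [heading=308, draw]
  FD 19: (24.626,-31.52) -> (36.324,-46.493) [heading=308, draw]
  BK 19: (36.324,-46.493) -> (24.626,-31.52) [heading=308, draw]
  -- iteration 3/4 --
  FD 20: (24.626,-31.52) -> (36.94,-47.281) [heading=308, draw]
  FD 19: (36.94,-47.281) -> (48.637,-62.253) [heading=308, draw]
  BK 19: (48.637,-62.253) -> (36.94,-47.281) [heading=308, draw]
  -- iteration 4/4 --
  FD 20: (36.94,-47.281) -> (49.253,-63.041) [heading=308, draw]
  FD 19: (49.253,-63.041) -> (60.95,-78.013) [heading=308, draw]
  BK 19: (60.95,-78.013) -> (49.253,-63.041) [heading=308, draw]
]
FD 10: (49.253,-63.041) -> (55.41,-70.921) [heading=308, draw]
Final: pos=(55.41,-70.921), heading=308, 13 segment(s) drawn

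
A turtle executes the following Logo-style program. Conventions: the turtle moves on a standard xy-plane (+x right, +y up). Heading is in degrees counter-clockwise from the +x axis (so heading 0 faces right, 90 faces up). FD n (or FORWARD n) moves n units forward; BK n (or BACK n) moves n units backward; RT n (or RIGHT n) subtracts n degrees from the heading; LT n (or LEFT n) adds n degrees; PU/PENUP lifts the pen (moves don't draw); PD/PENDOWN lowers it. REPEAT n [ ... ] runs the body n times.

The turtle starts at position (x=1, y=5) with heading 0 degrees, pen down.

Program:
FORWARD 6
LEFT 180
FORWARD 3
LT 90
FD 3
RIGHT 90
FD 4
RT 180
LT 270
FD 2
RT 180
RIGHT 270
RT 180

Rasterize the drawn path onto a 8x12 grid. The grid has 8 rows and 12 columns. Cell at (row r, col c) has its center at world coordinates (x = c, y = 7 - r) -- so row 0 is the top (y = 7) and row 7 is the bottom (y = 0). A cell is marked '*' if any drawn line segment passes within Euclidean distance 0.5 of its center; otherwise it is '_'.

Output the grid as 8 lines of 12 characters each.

Answer: ____________
____________
_*******____
____*_______
____*_______
*****_______
*___________
*___________

Derivation:
Segment 0: (1,5) -> (7,5)
Segment 1: (7,5) -> (4,5)
Segment 2: (4,5) -> (4,2)
Segment 3: (4,2) -> (-0,2)
Segment 4: (-0,2) -> (-0,0)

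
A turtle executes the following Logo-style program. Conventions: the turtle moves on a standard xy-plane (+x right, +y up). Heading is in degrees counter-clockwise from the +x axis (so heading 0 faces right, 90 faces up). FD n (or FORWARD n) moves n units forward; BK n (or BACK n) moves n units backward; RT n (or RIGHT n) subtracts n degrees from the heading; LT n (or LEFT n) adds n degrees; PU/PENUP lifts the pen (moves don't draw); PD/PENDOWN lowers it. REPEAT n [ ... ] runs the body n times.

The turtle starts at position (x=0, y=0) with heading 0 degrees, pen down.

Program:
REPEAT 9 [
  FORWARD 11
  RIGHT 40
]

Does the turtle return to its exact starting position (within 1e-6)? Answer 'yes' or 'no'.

Answer: yes

Derivation:
Executing turtle program step by step:
Start: pos=(0,0), heading=0, pen down
REPEAT 9 [
  -- iteration 1/9 --
  FD 11: (0,0) -> (11,0) [heading=0, draw]
  RT 40: heading 0 -> 320
  -- iteration 2/9 --
  FD 11: (11,0) -> (19.426,-7.071) [heading=320, draw]
  RT 40: heading 320 -> 280
  -- iteration 3/9 --
  FD 11: (19.426,-7.071) -> (21.337,-17.904) [heading=280, draw]
  RT 40: heading 280 -> 240
  -- iteration 4/9 --
  FD 11: (21.337,-17.904) -> (15.837,-27.43) [heading=240, draw]
  RT 40: heading 240 -> 200
  -- iteration 5/9 --
  FD 11: (15.837,-27.43) -> (5.5,-31.192) [heading=200, draw]
  RT 40: heading 200 -> 160
  -- iteration 6/9 --
  FD 11: (5.5,-31.192) -> (-4.837,-27.43) [heading=160, draw]
  RT 40: heading 160 -> 120
  -- iteration 7/9 --
  FD 11: (-4.837,-27.43) -> (-10.337,-17.904) [heading=120, draw]
  RT 40: heading 120 -> 80
  -- iteration 8/9 --
  FD 11: (-10.337,-17.904) -> (-8.426,-7.071) [heading=80, draw]
  RT 40: heading 80 -> 40
  -- iteration 9/9 --
  FD 11: (-8.426,-7.071) -> (0,0) [heading=40, draw]
  RT 40: heading 40 -> 0
]
Final: pos=(0,0), heading=0, 9 segment(s) drawn

Start position: (0, 0)
Final position: (0, 0)
Distance = 0; < 1e-6 -> CLOSED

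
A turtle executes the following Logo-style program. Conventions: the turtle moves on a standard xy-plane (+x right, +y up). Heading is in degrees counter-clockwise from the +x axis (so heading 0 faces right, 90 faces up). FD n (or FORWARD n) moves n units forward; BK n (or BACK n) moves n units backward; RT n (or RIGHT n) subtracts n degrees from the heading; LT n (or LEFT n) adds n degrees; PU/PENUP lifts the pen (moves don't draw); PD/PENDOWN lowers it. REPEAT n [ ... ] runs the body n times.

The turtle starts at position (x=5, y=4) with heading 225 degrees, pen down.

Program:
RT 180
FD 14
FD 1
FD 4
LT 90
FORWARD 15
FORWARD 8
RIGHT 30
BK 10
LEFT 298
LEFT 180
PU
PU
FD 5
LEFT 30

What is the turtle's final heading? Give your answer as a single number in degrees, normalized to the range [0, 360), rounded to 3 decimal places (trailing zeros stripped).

Executing turtle program step by step:
Start: pos=(5,4), heading=225, pen down
RT 180: heading 225 -> 45
FD 14: (5,4) -> (14.899,13.899) [heading=45, draw]
FD 1: (14.899,13.899) -> (15.607,14.607) [heading=45, draw]
FD 4: (15.607,14.607) -> (18.435,17.435) [heading=45, draw]
LT 90: heading 45 -> 135
FD 15: (18.435,17.435) -> (7.828,28.042) [heading=135, draw]
FD 8: (7.828,28.042) -> (2.172,33.698) [heading=135, draw]
RT 30: heading 135 -> 105
BK 10: (2.172,33.698) -> (4.76,24.039) [heading=105, draw]
LT 298: heading 105 -> 43
LT 180: heading 43 -> 223
PU: pen up
PU: pen up
FD 5: (4.76,24.039) -> (1.103,20.629) [heading=223, move]
LT 30: heading 223 -> 253
Final: pos=(1.103,20.629), heading=253, 6 segment(s) drawn

Answer: 253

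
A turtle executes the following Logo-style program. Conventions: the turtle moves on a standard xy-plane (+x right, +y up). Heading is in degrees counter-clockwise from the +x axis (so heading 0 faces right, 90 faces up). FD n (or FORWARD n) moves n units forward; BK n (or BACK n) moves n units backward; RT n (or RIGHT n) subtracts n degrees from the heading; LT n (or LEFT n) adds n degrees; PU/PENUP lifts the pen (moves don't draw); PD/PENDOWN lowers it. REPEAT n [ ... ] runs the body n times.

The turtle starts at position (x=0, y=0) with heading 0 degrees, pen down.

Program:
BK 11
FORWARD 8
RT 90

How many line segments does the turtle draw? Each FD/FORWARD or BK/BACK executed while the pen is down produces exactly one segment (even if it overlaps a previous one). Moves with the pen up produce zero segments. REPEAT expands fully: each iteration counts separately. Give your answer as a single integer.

Answer: 2

Derivation:
Executing turtle program step by step:
Start: pos=(0,0), heading=0, pen down
BK 11: (0,0) -> (-11,0) [heading=0, draw]
FD 8: (-11,0) -> (-3,0) [heading=0, draw]
RT 90: heading 0 -> 270
Final: pos=(-3,0), heading=270, 2 segment(s) drawn
Segments drawn: 2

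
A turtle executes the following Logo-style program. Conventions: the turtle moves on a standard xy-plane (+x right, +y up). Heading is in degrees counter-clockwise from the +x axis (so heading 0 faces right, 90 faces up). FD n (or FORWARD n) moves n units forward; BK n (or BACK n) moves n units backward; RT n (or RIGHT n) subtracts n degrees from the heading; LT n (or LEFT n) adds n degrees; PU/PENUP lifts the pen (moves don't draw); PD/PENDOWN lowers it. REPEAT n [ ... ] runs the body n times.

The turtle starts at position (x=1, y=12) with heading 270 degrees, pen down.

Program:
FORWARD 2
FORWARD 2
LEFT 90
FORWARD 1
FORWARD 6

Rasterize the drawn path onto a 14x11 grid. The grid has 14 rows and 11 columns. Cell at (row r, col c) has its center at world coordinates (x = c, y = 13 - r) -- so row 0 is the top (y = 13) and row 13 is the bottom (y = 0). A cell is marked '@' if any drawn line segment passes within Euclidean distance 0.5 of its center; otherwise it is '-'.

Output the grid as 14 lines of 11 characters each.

Segment 0: (1,12) -> (1,10)
Segment 1: (1,10) -> (1,8)
Segment 2: (1,8) -> (2,8)
Segment 3: (2,8) -> (8,8)

Answer: -----------
-@---------
-@---------
-@---------
-@---------
-@@@@@@@@--
-----------
-----------
-----------
-----------
-----------
-----------
-----------
-----------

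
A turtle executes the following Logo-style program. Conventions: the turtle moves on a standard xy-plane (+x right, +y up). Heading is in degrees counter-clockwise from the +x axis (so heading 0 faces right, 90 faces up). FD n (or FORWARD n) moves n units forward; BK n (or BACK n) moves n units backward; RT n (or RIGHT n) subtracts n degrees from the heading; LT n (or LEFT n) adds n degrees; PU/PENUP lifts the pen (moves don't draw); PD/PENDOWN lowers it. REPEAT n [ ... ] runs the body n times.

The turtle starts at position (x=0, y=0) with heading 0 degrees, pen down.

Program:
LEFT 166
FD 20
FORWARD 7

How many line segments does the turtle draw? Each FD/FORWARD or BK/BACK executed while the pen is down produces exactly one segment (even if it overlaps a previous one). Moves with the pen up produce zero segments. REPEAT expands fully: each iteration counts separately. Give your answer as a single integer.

Executing turtle program step by step:
Start: pos=(0,0), heading=0, pen down
LT 166: heading 0 -> 166
FD 20: (0,0) -> (-19.406,4.838) [heading=166, draw]
FD 7: (-19.406,4.838) -> (-26.198,6.532) [heading=166, draw]
Final: pos=(-26.198,6.532), heading=166, 2 segment(s) drawn
Segments drawn: 2

Answer: 2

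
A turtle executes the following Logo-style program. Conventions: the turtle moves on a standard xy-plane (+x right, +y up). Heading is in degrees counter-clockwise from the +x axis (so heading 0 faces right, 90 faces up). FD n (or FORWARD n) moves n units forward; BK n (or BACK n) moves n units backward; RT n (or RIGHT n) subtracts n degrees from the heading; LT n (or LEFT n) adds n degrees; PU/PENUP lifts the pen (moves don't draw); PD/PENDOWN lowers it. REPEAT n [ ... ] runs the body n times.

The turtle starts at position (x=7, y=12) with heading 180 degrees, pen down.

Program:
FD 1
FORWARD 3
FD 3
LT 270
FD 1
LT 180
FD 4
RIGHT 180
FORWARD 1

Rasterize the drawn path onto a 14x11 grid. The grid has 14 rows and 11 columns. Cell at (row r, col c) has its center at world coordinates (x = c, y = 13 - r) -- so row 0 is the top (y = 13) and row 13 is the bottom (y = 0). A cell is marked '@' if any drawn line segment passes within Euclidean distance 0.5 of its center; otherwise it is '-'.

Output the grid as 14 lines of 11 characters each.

Segment 0: (7,12) -> (6,12)
Segment 1: (6,12) -> (3,12)
Segment 2: (3,12) -> (0,12)
Segment 3: (0,12) -> (0,13)
Segment 4: (0,13) -> (-0,9)
Segment 5: (-0,9) -> (-0,10)

Answer: @----------
@@@@@@@@---
@----------
@----------
@----------
-----------
-----------
-----------
-----------
-----------
-----------
-----------
-----------
-----------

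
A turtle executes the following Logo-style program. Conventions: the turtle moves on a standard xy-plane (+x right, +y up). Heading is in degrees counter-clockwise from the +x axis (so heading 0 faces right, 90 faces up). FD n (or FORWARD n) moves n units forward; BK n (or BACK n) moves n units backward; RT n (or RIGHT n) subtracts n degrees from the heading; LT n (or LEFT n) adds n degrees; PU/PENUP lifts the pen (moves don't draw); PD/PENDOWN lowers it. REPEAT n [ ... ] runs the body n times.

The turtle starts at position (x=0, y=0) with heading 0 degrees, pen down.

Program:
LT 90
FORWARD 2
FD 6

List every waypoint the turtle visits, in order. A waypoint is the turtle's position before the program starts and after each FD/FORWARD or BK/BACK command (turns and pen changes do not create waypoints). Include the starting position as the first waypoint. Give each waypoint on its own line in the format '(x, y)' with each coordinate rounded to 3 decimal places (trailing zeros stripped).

Executing turtle program step by step:
Start: pos=(0,0), heading=0, pen down
LT 90: heading 0 -> 90
FD 2: (0,0) -> (0,2) [heading=90, draw]
FD 6: (0,2) -> (0,8) [heading=90, draw]
Final: pos=(0,8), heading=90, 2 segment(s) drawn
Waypoints (3 total):
(0, 0)
(0, 2)
(0, 8)

Answer: (0, 0)
(0, 2)
(0, 8)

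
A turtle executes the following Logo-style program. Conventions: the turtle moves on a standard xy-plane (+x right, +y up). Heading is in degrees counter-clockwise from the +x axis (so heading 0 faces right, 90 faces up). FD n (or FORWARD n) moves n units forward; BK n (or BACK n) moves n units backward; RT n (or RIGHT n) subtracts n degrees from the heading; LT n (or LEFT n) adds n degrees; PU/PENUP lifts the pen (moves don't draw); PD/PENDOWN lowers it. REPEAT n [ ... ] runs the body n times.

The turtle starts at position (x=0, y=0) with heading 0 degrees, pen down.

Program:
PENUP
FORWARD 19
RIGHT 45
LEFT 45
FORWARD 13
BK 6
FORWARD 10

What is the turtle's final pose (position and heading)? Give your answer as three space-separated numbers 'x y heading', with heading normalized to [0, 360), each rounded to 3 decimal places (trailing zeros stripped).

Executing turtle program step by step:
Start: pos=(0,0), heading=0, pen down
PU: pen up
FD 19: (0,0) -> (19,0) [heading=0, move]
RT 45: heading 0 -> 315
LT 45: heading 315 -> 0
FD 13: (19,0) -> (32,0) [heading=0, move]
BK 6: (32,0) -> (26,0) [heading=0, move]
FD 10: (26,0) -> (36,0) [heading=0, move]
Final: pos=(36,0), heading=0, 0 segment(s) drawn

Answer: 36 0 0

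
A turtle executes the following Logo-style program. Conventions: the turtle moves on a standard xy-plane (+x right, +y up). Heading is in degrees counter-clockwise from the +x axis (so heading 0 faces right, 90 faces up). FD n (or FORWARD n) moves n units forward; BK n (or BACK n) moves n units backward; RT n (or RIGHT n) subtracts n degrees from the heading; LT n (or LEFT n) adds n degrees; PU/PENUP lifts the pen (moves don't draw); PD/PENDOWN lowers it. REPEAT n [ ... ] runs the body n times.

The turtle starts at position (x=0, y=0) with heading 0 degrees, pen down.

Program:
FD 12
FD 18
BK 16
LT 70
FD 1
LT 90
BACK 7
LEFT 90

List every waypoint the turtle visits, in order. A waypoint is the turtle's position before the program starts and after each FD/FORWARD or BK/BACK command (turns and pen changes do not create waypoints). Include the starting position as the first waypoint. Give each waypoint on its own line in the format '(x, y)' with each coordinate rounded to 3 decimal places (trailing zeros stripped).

Answer: (0, 0)
(12, 0)
(30, 0)
(14, 0)
(14.342, 0.94)
(20.92, -1.454)

Derivation:
Executing turtle program step by step:
Start: pos=(0,0), heading=0, pen down
FD 12: (0,0) -> (12,0) [heading=0, draw]
FD 18: (12,0) -> (30,0) [heading=0, draw]
BK 16: (30,0) -> (14,0) [heading=0, draw]
LT 70: heading 0 -> 70
FD 1: (14,0) -> (14.342,0.94) [heading=70, draw]
LT 90: heading 70 -> 160
BK 7: (14.342,0.94) -> (20.92,-1.454) [heading=160, draw]
LT 90: heading 160 -> 250
Final: pos=(20.92,-1.454), heading=250, 5 segment(s) drawn
Waypoints (6 total):
(0, 0)
(12, 0)
(30, 0)
(14, 0)
(14.342, 0.94)
(20.92, -1.454)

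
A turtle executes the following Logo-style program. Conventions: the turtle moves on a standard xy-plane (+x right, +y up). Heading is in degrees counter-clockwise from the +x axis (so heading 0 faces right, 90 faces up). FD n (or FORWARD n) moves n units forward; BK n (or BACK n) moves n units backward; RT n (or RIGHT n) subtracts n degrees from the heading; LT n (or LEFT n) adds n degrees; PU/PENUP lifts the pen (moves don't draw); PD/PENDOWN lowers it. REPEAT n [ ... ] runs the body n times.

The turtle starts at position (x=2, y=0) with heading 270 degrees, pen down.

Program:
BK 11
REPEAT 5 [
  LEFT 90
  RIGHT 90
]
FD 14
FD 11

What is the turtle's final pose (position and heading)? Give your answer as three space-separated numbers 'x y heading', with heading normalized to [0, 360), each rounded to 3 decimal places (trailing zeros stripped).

Answer: 2 -14 270

Derivation:
Executing turtle program step by step:
Start: pos=(2,0), heading=270, pen down
BK 11: (2,0) -> (2,11) [heading=270, draw]
REPEAT 5 [
  -- iteration 1/5 --
  LT 90: heading 270 -> 0
  RT 90: heading 0 -> 270
  -- iteration 2/5 --
  LT 90: heading 270 -> 0
  RT 90: heading 0 -> 270
  -- iteration 3/5 --
  LT 90: heading 270 -> 0
  RT 90: heading 0 -> 270
  -- iteration 4/5 --
  LT 90: heading 270 -> 0
  RT 90: heading 0 -> 270
  -- iteration 5/5 --
  LT 90: heading 270 -> 0
  RT 90: heading 0 -> 270
]
FD 14: (2,11) -> (2,-3) [heading=270, draw]
FD 11: (2,-3) -> (2,-14) [heading=270, draw]
Final: pos=(2,-14), heading=270, 3 segment(s) drawn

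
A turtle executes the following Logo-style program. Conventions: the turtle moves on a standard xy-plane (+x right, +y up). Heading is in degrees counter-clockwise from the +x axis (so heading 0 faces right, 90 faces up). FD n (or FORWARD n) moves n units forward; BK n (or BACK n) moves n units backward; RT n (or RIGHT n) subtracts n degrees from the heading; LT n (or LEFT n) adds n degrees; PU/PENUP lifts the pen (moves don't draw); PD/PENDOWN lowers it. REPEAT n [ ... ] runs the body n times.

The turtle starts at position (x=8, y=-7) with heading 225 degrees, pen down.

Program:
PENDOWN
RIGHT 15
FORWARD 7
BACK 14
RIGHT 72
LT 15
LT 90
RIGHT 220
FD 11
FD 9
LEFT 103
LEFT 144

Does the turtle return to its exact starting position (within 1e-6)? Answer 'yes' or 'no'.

Answer: no

Derivation:
Executing turtle program step by step:
Start: pos=(8,-7), heading=225, pen down
PD: pen down
RT 15: heading 225 -> 210
FD 7: (8,-7) -> (1.938,-10.5) [heading=210, draw]
BK 14: (1.938,-10.5) -> (14.062,-3.5) [heading=210, draw]
RT 72: heading 210 -> 138
LT 15: heading 138 -> 153
LT 90: heading 153 -> 243
RT 220: heading 243 -> 23
FD 11: (14.062,-3.5) -> (24.188,0.798) [heading=23, draw]
FD 9: (24.188,0.798) -> (32.472,4.315) [heading=23, draw]
LT 103: heading 23 -> 126
LT 144: heading 126 -> 270
Final: pos=(32.472,4.315), heading=270, 4 segment(s) drawn

Start position: (8, -7)
Final position: (32.472, 4.315)
Distance = 26.961; >= 1e-6 -> NOT closed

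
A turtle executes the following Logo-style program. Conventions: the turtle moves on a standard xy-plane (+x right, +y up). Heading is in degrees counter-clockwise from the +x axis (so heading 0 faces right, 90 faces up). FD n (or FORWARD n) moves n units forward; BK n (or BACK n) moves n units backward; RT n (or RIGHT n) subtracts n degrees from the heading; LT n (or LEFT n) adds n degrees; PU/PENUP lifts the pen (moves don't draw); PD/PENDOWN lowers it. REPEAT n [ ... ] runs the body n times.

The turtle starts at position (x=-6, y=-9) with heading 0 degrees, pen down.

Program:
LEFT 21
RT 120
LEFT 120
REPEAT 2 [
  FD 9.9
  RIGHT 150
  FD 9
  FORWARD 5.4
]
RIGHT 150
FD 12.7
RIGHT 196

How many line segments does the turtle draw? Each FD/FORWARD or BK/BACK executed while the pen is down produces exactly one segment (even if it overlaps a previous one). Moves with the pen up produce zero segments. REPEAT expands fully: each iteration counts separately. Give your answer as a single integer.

Answer: 7

Derivation:
Executing turtle program step by step:
Start: pos=(-6,-9), heading=0, pen down
LT 21: heading 0 -> 21
RT 120: heading 21 -> 261
LT 120: heading 261 -> 21
REPEAT 2 [
  -- iteration 1/2 --
  FD 9.9: (-6,-9) -> (3.242,-5.452) [heading=21, draw]
  RT 150: heading 21 -> 231
  FD 9: (3.242,-5.452) -> (-2.421,-12.446) [heading=231, draw]
  FD 5.4: (-2.421,-12.446) -> (-5.82,-16.643) [heading=231, draw]
  -- iteration 2/2 --
  FD 9.9: (-5.82,-16.643) -> (-12.05,-24.337) [heading=231, draw]
  RT 150: heading 231 -> 81
  FD 9: (-12.05,-24.337) -> (-10.642,-15.448) [heading=81, draw]
  FD 5.4: (-10.642,-15.448) -> (-9.797,-10.114) [heading=81, draw]
]
RT 150: heading 81 -> 291
FD 12.7: (-9.797,-10.114) -> (-5.246,-21.971) [heading=291, draw]
RT 196: heading 291 -> 95
Final: pos=(-5.246,-21.971), heading=95, 7 segment(s) drawn
Segments drawn: 7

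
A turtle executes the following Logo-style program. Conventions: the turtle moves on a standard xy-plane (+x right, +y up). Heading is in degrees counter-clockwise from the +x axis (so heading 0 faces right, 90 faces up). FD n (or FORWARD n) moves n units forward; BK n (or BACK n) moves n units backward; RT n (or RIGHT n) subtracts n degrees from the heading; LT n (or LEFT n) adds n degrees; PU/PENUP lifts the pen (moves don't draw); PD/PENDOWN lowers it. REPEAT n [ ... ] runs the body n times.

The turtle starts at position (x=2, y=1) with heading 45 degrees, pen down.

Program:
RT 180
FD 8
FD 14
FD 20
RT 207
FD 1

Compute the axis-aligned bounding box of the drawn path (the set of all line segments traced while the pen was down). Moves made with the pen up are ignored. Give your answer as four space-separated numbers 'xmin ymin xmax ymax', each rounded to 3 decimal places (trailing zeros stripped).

Executing turtle program step by step:
Start: pos=(2,1), heading=45, pen down
RT 180: heading 45 -> 225
FD 8: (2,1) -> (-3.657,-4.657) [heading=225, draw]
FD 14: (-3.657,-4.657) -> (-13.556,-14.556) [heading=225, draw]
FD 20: (-13.556,-14.556) -> (-27.698,-28.698) [heading=225, draw]
RT 207: heading 225 -> 18
FD 1: (-27.698,-28.698) -> (-26.747,-28.389) [heading=18, draw]
Final: pos=(-26.747,-28.389), heading=18, 4 segment(s) drawn

Segment endpoints: x in {-27.698, -26.747, -13.556, -3.657, 2}, y in {-28.698, -28.389, -14.556, -4.657, 1}
xmin=-27.698, ymin=-28.698, xmax=2, ymax=1

Answer: -27.698 -28.698 2 1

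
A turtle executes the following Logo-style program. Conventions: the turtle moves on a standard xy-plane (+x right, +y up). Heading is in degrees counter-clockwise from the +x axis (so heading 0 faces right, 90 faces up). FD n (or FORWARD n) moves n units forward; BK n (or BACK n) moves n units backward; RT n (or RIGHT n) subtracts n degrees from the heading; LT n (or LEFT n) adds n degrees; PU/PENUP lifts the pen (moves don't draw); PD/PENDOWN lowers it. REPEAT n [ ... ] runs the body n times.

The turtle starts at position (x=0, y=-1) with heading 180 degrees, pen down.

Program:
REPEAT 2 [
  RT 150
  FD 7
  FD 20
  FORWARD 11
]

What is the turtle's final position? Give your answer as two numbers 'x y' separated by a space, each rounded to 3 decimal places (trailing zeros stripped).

Answer: 13.909 -14.909

Derivation:
Executing turtle program step by step:
Start: pos=(0,-1), heading=180, pen down
REPEAT 2 [
  -- iteration 1/2 --
  RT 150: heading 180 -> 30
  FD 7: (0,-1) -> (6.062,2.5) [heading=30, draw]
  FD 20: (6.062,2.5) -> (23.383,12.5) [heading=30, draw]
  FD 11: (23.383,12.5) -> (32.909,18) [heading=30, draw]
  -- iteration 2/2 --
  RT 150: heading 30 -> 240
  FD 7: (32.909,18) -> (29.409,11.938) [heading=240, draw]
  FD 20: (29.409,11.938) -> (19.409,-5.383) [heading=240, draw]
  FD 11: (19.409,-5.383) -> (13.909,-14.909) [heading=240, draw]
]
Final: pos=(13.909,-14.909), heading=240, 6 segment(s) drawn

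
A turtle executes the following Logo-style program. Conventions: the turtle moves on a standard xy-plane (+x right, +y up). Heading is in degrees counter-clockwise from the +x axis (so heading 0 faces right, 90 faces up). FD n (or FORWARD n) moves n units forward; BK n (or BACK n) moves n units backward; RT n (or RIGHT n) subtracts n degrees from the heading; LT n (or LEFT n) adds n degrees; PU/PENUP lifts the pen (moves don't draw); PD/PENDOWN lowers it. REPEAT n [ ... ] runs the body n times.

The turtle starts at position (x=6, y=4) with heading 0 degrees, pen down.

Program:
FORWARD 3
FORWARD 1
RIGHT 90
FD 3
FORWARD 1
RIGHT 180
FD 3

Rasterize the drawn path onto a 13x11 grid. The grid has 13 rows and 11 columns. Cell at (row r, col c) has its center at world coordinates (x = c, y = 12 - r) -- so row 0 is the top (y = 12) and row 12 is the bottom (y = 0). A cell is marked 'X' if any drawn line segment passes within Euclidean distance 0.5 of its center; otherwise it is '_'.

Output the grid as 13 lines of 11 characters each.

Segment 0: (6,4) -> (9,4)
Segment 1: (9,4) -> (10,4)
Segment 2: (10,4) -> (10,1)
Segment 3: (10,1) -> (10,0)
Segment 4: (10,0) -> (10,3)

Answer: ___________
___________
___________
___________
___________
___________
___________
___________
______XXXXX
__________X
__________X
__________X
__________X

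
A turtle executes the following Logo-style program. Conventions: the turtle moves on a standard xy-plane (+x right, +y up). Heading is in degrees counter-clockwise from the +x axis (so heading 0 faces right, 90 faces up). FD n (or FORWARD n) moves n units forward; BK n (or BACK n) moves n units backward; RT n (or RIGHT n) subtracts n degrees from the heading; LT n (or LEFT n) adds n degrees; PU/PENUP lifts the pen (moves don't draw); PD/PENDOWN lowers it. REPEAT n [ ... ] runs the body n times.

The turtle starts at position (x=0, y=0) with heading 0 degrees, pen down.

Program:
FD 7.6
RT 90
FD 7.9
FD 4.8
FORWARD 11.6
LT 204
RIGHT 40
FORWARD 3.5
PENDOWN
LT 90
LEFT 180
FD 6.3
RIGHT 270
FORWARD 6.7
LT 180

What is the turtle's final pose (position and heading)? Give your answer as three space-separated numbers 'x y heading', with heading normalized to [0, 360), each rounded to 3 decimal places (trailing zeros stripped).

Executing turtle program step by step:
Start: pos=(0,0), heading=0, pen down
FD 7.6: (0,0) -> (7.6,0) [heading=0, draw]
RT 90: heading 0 -> 270
FD 7.9: (7.6,0) -> (7.6,-7.9) [heading=270, draw]
FD 4.8: (7.6,-7.9) -> (7.6,-12.7) [heading=270, draw]
FD 11.6: (7.6,-12.7) -> (7.6,-24.3) [heading=270, draw]
LT 204: heading 270 -> 114
RT 40: heading 114 -> 74
FD 3.5: (7.6,-24.3) -> (8.565,-20.936) [heading=74, draw]
PD: pen down
LT 90: heading 74 -> 164
LT 180: heading 164 -> 344
FD 6.3: (8.565,-20.936) -> (14.621,-22.672) [heading=344, draw]
RT 270: heading 344 -> 74
FD 6.7: (14.621,-22.672) -> (16.467,-16.232) [heading=74, draw]
LT 180: heading 74 -> 254
Final: pos=(16.467,-16.232), heading=254, 7 segment(s) drawn

Answer: 16.467 -16.232 254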